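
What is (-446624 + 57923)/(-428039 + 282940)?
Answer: 388701/145099 ≈ 2.6789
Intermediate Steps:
(-446624 + 57923)/(-428039 + 282940) = -388701/(-145099) = -388701*(-1/145099) = 388701/145099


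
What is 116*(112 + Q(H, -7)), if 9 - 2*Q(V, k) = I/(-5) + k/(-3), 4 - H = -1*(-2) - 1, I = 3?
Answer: 201202/15 ≈ 13413.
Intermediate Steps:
H = 3 (H = 4 - (-1*(-2) - 1) = 4 - (2 - 1) = 4 - 1*1 = 4 - 1 = 3)
Q(V, k) = 24/5 + k/6 (Q(V, k) = 9/2 - (3/(-5) + k/(-3))/2 = 9/2 - (3*(-1/5) + k*(-1/3))/2 = 9/2 - (-3/5 - k/3)/2 = 9/2 + (3/10 + k/6) = 24/5 + k/6)
116*(112 + Q(H, -7)) = 116*(112 + (24/5 + (1/6)*(-7))) = 116*(112 + (24/5 - 7/6)) = 116*(112 + 109/30) = 116*(3469/30) = 201202/15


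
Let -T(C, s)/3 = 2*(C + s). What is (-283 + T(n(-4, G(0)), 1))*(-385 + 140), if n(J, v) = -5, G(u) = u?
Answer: 63455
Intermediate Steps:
T(C, s) = -6*C - 6*s (T(C, s) = -6*(C + s) = -3*(2*C + 2*s) = -6*C - 6*s)
(-283 + T(n(-4, G(0)), 1))*(-385 + 140) = (-283 + (-6*(-5) - 6*1))*(-385 + 140) = (-283 + (30 - 6))*(-245) = (-283 + 24)*(-245) = -259*(-245) = 63455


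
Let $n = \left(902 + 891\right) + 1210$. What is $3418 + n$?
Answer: $6421$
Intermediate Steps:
$n = 3003$ ($n = 1793 + 1210 = 3003$)
$3418 + n = 3418 + 3003 = 6421$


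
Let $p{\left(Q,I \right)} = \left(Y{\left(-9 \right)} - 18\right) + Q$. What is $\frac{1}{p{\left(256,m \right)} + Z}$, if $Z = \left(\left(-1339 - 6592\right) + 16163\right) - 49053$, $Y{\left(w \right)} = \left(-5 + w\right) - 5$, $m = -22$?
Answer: $- \frac{1}{40602} \approx -2.4629 \cdot 10^{-5}$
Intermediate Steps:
$Y{\left(w \right)} = -10 + w$
$p{\left(Q,I \right)} = -37 + Q$ ($p{\left(Q,I \right)} = \left(\left(-10 - 9\right) - 18\right) + Q = \left(-19 - 18\right) + Q = -37 + Q$)
$Z = -40821$ ($Z = \left(-7931 + 16163\right) - 49053 = 8232 - 49053 = -40821$)
$\frac{1}{p{\left(256,m \right)} + Z} = \frac{1}{\left(-37 + 256\right) - 40821} = \frac{1}{219 - 40821} = \frac{1}{-40602} = - \frac{1}{40602}$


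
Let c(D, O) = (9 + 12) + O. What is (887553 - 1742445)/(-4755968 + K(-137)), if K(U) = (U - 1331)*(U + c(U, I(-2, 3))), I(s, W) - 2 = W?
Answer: 213723/1148255 ≈ 0.18613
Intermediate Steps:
I(s, W) = 2 + W
c(D, O) = 21 + O
K(U) = (-1331 + U)*(26 + U) (K(U) = (U - 1331)*(U + (21 + (2 + 3))) = (-1331 + U)*(U + (21 + 5)) = (-1331 + U)*(U + 26) = (-1331 + U)*(26 + U))
(887553 - 1742445)/(-4755968 + K(-137)) = (887553 - 1742445)/(-4755968 + (-34606 + (-137)**2 - 1305*(-137))) = -854892/(-4755968 + (-34606 + 18769 + 178785)) = -854892/(-4755968 + 162948) = -854892/(-4593020) = -854892*(-1/4593020) = 213723/1148255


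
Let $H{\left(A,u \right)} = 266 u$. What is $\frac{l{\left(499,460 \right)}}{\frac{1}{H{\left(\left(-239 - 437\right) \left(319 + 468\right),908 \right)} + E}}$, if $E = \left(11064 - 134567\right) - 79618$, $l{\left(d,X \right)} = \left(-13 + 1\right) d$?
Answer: $-229981116$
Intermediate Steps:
$l{\left(d,X \right)} = - 12 d$
$E = -203121$ ($E = -123503 - 79618 = -203121$)
$\frac{l{\left(499,460 \right)}}{\frac{1}{H{\left(\left(-239 - 437\right) \left(319 + 468\right),908 \right)} + E}} = \frac{\left(-12\right) 499}{\frac{1}{266 \cdot 908 - 203121}} = - \frac{5988}{\frac{1}{241528 - 203121}} = - \frac{5988}{\frac{1}{38407}} = - 5988 \frac{1}{\frac{1}{38407}} = \left(-5988\right) 38407 = -229981116$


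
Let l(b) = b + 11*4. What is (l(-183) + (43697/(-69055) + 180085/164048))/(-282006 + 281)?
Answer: 1569371150741/3191475076454000 ≈ 0.00049174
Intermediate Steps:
l(b) = 44 + b (l(b) = b + 44 = 44 + b)
(l(-183) + (43697/(-69055) + 180085/164048))/(-282006 + 281) = ((44 - 183) + (43697/(-69055) + 180085/164048))/(-282006 + 281) = (-139 + (43697*(-1/69055) + 180085*(1/164048)))/(-281725) = (-139 + (-43697/69055 + 180085/164048))*(-1/281725) = (-139 + 5267364219/11328334640)*(-1/281725) = -1569371150741/11328334640*(-1/281725) = 1569371150741/3191475076454000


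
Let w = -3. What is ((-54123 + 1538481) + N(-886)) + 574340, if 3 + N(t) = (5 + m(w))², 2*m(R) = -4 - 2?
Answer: 2058699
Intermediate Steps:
m(R) = -3 (m(R) = (-4 - 2)/2 = (½)*(-6) = -3)
N(t) = 1 (N(t) = -3 + (5 - 3)² = -3 + 2² = -3 + 4 = 1)
((-54123 + 1538481) + N(-886)) + 574340 = ((-54123 + 1538481) + 1) + 574340 = (1484358 + 1) + 574340 = 1484359 + 574340 = 2058699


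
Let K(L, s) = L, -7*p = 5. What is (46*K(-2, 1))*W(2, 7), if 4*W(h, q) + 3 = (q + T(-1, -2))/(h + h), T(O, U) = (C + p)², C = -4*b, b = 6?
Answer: -170683/49 ≈ -3483.3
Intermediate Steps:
p = -5/7 (p = -⅐*5 = -5/7 ≈ -0.71429)
C = -24 (C = -4*6 = -24)
T(O, U) = 29929/49 (T(O, U) = (-24 - 5/7)² = (-173/7)² = 29929/49)
W(h, q) = -¾ + (29929/49 + q)/(8*h) (W(h, q) = -¾ + ((q + 29929/49)/(h + h))/4 = -¾ + ((29929/49 + q)/((2*h)))/4 = -¾ + ((29929/49 + q)*(1/(2*h)))/4 = -¾ + ((29929/49 + q)/(2*h))/4 = -¾ + (29929/49 + q)/(8*h))
(46*K(-2, 1))*W(2, 7) = (46*(-2))*((1/392)*(29929 - 294*2 + 49*7)/2) = -23*(29929 - 588 + 343)/(98*2) = -23*29684/(98*2) = -92*7421/196 = -170683/49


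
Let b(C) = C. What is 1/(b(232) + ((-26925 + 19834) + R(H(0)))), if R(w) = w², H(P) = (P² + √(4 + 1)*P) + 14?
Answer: -1/6663 ≈ -0.00015008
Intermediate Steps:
H(P) = 14 + P² + P*√5 (H(P) = (P² + √5*P) + 14 = (P² + P*√5) + 14 = 14 + P² + P*√5)
1/(b(232) + ((-26925 + 19834) + R(H(0)))) = 1/(232 + ((-26925 + 19834) + (14 + 0² + 0*√5)²)) = 1/(232 + (-7091 + (14 + 0 + 0)²)) = 1/(232 + (-7091 + 14²)) = 1/(232 + (-7091 + 196)) = 1/(232 - 6895) = 1/(-6663) = -1/6663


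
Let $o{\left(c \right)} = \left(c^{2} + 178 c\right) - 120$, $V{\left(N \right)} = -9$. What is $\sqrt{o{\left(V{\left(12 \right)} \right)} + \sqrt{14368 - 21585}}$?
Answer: $\sqrt{-1641 + i \sqrt{7217}} \approx 1.0482 + 40.523 i$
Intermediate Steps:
$o{\left(c \right)} = -120 + c^{2} + 178 c$
$\sqrt{o{\left(V{\left(12 \right)} \right)} + \sqrt{14368 - 21585}} = \sqrt{\left(-120 + \left(-9\right)^{2} + 178 \left(-9\right)\right) + \sqrt{14368 - 21585}} = \sqrt{\left(-120 + 81 - 1602\right) + \sqrt{-7217}} = \sqrt{-1641 + i \sqrt{7217}}$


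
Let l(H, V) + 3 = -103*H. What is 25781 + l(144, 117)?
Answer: 10946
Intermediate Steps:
l(H, V) = -3 - 103*H
25781 + l(144, 117) = 25781 + (-3 - 103*144) = 25781 + (-3 - 14832) = 25781 - 14835 = 10946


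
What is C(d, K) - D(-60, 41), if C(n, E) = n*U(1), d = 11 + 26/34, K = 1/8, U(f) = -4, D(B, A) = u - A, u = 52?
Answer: -987/17 ≈ -58.059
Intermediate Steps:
D(B, A) = 52 - A
K = ⅛ ≈ 0.12500
d = 200/17 (d = 11 + 26*(1/34) = 11 + 13/17 = 200/17 ≈ 11.765)
C(n, E) = -4*n (C(n, E) = n*(-4) = -4*n)
C(d, K) - D(-60, 41) = -4*200/17 - (52 - 1*41) = -800/17 - (52 - 41) = -800/17 - 1*11 = -800/17 - 11 = -987/17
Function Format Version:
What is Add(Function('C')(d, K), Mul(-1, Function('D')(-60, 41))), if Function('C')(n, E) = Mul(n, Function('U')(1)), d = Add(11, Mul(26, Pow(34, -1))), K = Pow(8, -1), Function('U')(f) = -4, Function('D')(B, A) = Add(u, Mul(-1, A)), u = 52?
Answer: Rational(-987, 17) ≈ -58.059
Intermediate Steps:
Function('D')(B, A) = Add(52, Mul(-1, A))
K = Rational(1, 8) ≈ 0.12500
d = Rational(200, 17) (d = Add(11, Mul(26, Rational(1, 34))) = Add(11, Rational(13, 17)) = Rational(200, 17) ≈ 11.765)
Function('C')(n, E) = Mul(-4, n) (Function('C')(n, E) = Mul(n, -4) = Mul(-4, n))
Add(Function('C')(d, K), Mul(-1, Function('D')(-60, 41))) = Add(Mul(-4, Rational(200, 17)), Mul(-1, Add(52, Mul(-1, 41)))) = Add(Rational(-800, 17), Mul(-1, Add(52, -41))) = Add(Rational(-800, 17), Mul(-1, 11)) = Add(Rational(-800, 17), -11) = Rational(-987, 17)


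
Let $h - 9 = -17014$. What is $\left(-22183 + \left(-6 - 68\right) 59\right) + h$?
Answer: $-43554$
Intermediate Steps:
$h = -17005$ ($h = 9 - 17014 = -17005$)
$\left(-22183 + \left(-6 - 68\right) 59\right) + h = \left(-22183 + \left(-6 - 68\right) 59\right) - 17005 = \left(-22183 - 4366\right) - 17005 = -26549 - 17005 = -43554$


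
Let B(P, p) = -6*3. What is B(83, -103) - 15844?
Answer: -15862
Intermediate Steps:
B(P, p) = -18
B(83, -103) - 15844 = -18 - 15844 = -15862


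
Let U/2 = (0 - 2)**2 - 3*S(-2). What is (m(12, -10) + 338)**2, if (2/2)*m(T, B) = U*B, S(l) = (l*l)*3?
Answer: 956484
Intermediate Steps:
S(l) = 3*l**2 (S(l) = l**2*3 = 3*l**2)
U = -64 (U = 2*((0 - 2)**2 - 9*(-2)**2) = 2*((-2)**2 - 9*4) = 2*(4 - 3*12) = 2*(4 - 36) = 2*(-32) = -64)
m(T, B) = -64*B
(m(12, -10) + 338)**2 = (-64*(-10) + 338)**2 = (640 + 338)**2 = 978**2 = 956484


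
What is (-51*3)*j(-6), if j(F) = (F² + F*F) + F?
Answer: -10098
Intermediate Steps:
j(F) = F + 2*F² (j(F) = (F² + F²) + F = 2*F² + F = F + 2*F²)
(-51*3)*j(-6) = (-51*3)*(-6*(1 + 2*(-6))) = -(-918)*(1 - 12) = -(-918)*(-11) = -153*66 = -10098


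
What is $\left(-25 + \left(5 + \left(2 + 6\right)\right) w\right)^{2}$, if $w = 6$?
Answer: $2809$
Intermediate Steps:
$\left(-25 + \left(5 + \left(2 + 6\right)\right) w\right)^{2} = \left(-25 + \left(5 + \left(2 + 6\right)\right) 6\right)^{2} = \left(-25 + \left(5 + 8\right) 6\right)^{2} = \left(-25 + 13 \cdot 6\right)^{2} = \left(-25 + 78\right)^{2} = 53^{2} = 2809$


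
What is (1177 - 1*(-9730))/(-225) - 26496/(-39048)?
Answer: -17497289/366075 ≈ -47.797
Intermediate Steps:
(1177 - 1*(-9730))/(-225) - 26496/(-39048) = (1177 + 9730)*(-1/225) - 26496*(-1/39048) = 10907*(-1/225) + 1104/1627 = -10907/225 + 1104/1627 = -17497289/366075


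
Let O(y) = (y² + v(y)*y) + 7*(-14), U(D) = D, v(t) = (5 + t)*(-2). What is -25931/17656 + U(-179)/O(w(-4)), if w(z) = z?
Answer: 620765/653272 ≈ 0.95024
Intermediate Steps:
v(t) = -10 - 2*t
O(y) = -98 + y² + y*(-10 - 2*y) (O(y) = (y² + (-10 - 2*y)*y) + 7*(-14) = (y² + y*(-10 - 2*y)) - 98 = -98 + y² + y*(-10 - 2*y))
-25931/17656 + U(-179)/O(w(-4)) = -25931/17656 - 179/(-98 - 1*(-4)² - 10*(-4)) = -25931*1/17656 - 179/(-98 - 1*16 + 40) = -25931/17656 - 179/(-98 - 16 + 40) = -25931/17656 - 179/(-74) = -25931/17656 - 179*(-1/74) = -25931/17656 + 179/74 = 620765/653272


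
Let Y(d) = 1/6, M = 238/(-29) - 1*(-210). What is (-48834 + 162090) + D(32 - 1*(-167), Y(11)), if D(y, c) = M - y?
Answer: 3284505/29 ≈ 1.1326e+5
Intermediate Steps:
M = 5852/29 (M = 238*(-1/29) + 210 = -238/29 + 210 = 5852/29 ≈ 201.79)
Y(d) = ⅙
D(y, c) = 5852/29 - y
(-48834 + 162090) + D(32 - 1*(-167), Y(11)) = (-48834 + 162090) + (5852/29 - (32 - 1*(-167))) = 113256 + (5852/29 - (32 + 167)) = 113256 + (5852/29 - 1*199) = 113256 + (5852/29 - 199) = 113256 + 81/29 = 3284505/29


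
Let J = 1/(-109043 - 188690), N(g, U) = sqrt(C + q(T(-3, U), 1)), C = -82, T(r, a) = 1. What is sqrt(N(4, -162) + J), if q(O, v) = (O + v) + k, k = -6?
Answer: sqrt(-297733 + 88644939289*I*sqrt(86))/297733 ≈ 2.1533 + 2.1533*I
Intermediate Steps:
q(O, v) = -6 + O + v (q(O, v) = (O + v) - 6 = -6 + O + v)
N(g, U) = I*sqrt(86) (N(g, U) = sqrt(-82 + (-6 + 1 + 1)) = sqrt(-82 - 4) = sqrt(-86) = I*sqrt(86))
J = -1/297733 (J = 1/(-297733) = -1/297733 ≈ -3.3587e-6)
sqrt(N(4, -162) + J) = sqrt(I*sqrt(86) - 1/297733) = sqrt(-1/297733 + I*sqrt(86))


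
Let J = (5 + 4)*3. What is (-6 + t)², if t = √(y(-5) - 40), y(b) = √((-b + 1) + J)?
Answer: (6 - I*√(40 - √33))² ≈ 1.745 - 70.234*I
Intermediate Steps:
J = 27 (J = 9*3 = 27)
y(b) = √(28 - b) (y(b) = √((-b + 1) + 27) = √((1 - b) + 27) = √(28 - b))
t = √(-40 + √33) (t = √(√(28 - 1*(-5)) - 40) = √(√(28 + 5) - 40) = √(√33 - 40) = √(-40 + √33) ≈ 5.8528*I)
(-6 + t)² = (-6 + √(-40 + √33))²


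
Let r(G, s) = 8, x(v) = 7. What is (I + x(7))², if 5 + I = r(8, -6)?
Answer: 100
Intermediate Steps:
I = 3 (I = -5 + 8 = 3)
(I + x(7))² = (3 + 7)² = 10² = 100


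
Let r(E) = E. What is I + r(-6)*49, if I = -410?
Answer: -704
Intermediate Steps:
I + r(-6)*49 = -410 - 6*49 = -410 - 294 = -704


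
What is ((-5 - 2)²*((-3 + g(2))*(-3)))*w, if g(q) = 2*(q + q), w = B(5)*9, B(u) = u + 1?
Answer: -39690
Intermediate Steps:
B(u) = 1 + u
w = 54 (w = (1 + 5)*9 = 6*9 = 54)
g(q) = 4*q (g(q) = 2*(2*q) = 4*q)
((-5 - 2)²*((-3 + g(2))*(-3)))*w = ((-5 - 2)²*((-3 + 4*2)*(-3)))*54 = ((-7)²*((-3 + 8)*(-3)))*54 = (49*(5*(-3)))*54 = (49*(-15))*54 = -735*54 = -39690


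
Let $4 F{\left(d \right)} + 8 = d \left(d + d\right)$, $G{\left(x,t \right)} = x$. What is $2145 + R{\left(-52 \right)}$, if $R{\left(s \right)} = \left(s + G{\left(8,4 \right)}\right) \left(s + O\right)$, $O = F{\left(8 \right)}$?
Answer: $3113$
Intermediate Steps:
$F{\left(d \right)} = -2 + \frac{d^{2}}{2}$ ($F{\left(d \right)} = -2 + \frac{d \left(d + d\right)}{4} = -2 + \frac{d 2 d}{4} = -2 + \frac{2 d^{2}}{4} = -2 + \frac{d^{2}}{2}$)
$O = 30$ ($O = -2 + \frac{8^{2}}{2} = -2 + \frac{1}{2} \cdot 64 = -2 + 32 = 30$)
$R{\left(s \right)} = \left(8 + s\right) \left(30 + s\right)$ ($R{\left(s \right)} = \left(s + 8\right) \left(s + 30\right) = \left(8 + s\right) \left(30 + s\right)$)
$2145 + R{\left(-52 \right)} = 2145 + \left(240 + \left(-52\right)^{2} + 38 \left(-52\right)\right) = 2145 + \left(240 + 2704 - 1976\right) = 2145 + 968 = 3113$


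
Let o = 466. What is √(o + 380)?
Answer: 3*√94 ≈ 29.086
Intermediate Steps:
√(o + 380) = √(466 + 380) = √846 = 3*√94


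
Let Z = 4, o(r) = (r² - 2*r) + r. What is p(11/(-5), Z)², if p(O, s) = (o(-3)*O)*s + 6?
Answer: 248004/25 ≈ 9920.2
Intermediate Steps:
o(r) = r² - r
p(O, s) = 6 + 12*O*s (p(O, s) = ((-3*(-1 - 3))*O)*s + 6 = ((-3*(-4))*O)*s + 6 = (12*O)*s + 6 = 12*O*s + 6 = 6 + 12*O*s)
p(11/(-5), Z)² = (6 + 12*(11/(-5))*4)² = (6 + 12*(11*(-⅕))*4)² = (6 + 12*(-11/5)*4)² = (6 - 528/5)² = (-498/5)² = 248004/25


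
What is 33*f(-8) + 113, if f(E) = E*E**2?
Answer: -16783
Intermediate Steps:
f(E) = E**3
33*f(-8) + 113 = 33*(-8)**3 + 113 = 33*(-512) + 113 = -16896 + 113 = -16783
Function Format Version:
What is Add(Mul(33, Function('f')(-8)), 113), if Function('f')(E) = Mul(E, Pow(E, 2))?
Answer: -16783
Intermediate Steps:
Function('f')(E) = Pow(E, 3)
Add(Mul(33, Function('f')(-8)), 113) = Add(Mul(33, Pow(-8, 3)), 113) = Add(Mul(33, -512), 113) = Add(-16896, 113) = -16783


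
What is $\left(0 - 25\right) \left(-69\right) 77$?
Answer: $132825$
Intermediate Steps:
$\left(0 - 25\right) \left(-69\right) 77 = \left(-25\right) \left(-69\right) 77 = 1725 \cdot 77 = 132825$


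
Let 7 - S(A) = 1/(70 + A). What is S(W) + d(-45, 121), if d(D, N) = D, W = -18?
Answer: -1977/52 ≈ -38.019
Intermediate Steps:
S(A) = 7 - 1/(70 + A)
S(W) + d(-45, 121) = (489 + 7*(-18))/(70 - 18) - 45 = (489 - 126)/52 - 45 = (1/52)*363 - 45 = 363/52 - 45 = -1977/52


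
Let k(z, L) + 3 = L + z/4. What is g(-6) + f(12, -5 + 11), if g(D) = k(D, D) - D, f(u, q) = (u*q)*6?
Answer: 855/2 ≈ 427.50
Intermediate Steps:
k(z, L) = -3 + L + z/4 (k(z, L) = -3 + (L + z/4) = -3 + L + z/4)
f(u, q) = 6*q*u (f(u, q) = (q*u)*6 = 6*q*u)
g(D) = -3 + D/4 (g(D) = (-3 + D + D/4) - D = (-3 + 5*D/4) - D = -3 + D/4)
g(-6) + f(12, -5 + 11) = (-3 + (1/4)*(-6)) + 6*(-5 + 11)*12 = (-3 - 3/2) + 6*6*12 = -9/2 + 432 = 855/2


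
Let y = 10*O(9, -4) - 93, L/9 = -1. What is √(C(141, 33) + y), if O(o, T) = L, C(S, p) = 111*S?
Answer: 2*√3867 ≈ 124.37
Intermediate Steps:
L = -9 (L = 9*(-1) = -9)
O(o, T) = -9
y = -183 (y = 10*(-9) - 93 = -90 - 93 = -183)
√(C(141, 33) + y) = √(111*141 - 183) = √(15651 - 183) = √15468 = 2*√3867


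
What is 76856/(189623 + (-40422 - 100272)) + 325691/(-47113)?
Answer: -12314818211/2305191977 ≈ -5.3422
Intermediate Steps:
76856/(189623 + (-40422 - 100272)) + 325691/(-47113) = 76856/(189623 - 140694) + 325691*(-1/47113) = 76856/48929 - 325691/47113 = -12314818211/2305191977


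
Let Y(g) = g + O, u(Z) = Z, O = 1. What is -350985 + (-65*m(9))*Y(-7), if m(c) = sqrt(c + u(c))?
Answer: -350985 + 1170*sqrt(2) ≈ -3.4933e+5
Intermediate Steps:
Y(g) = 1 + g (Y(g) = g + 1 = 1 + g)
m(c) = sqrt(2)*sqrt(c) (m(c) = sqrt(c + c) = sqrt(2*c) = sqrt(2)*sqrt(c))
-350985 + (-65*m(9))*Y(-7) = -350985 + (-65*sqrt(2)*sqrt(9))*(1 - 7) = -350985 - 65*sqrt(2)*3*(-6) = -350985 - 195*sqrt(2)*(-6) = -350985 + 1170*sqrt(2)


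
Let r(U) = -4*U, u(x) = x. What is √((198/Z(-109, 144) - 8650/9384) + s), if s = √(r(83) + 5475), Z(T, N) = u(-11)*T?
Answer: √(-49476695433 + 65389649796*√5143)/255714 ≈ 8.4237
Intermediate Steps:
Z(T, N) = -11*T
s = √5143 (s = √(-4*83 + 5475) = √(-332 + 5475) = √5143 ≈ 71.715)
√((198/Z(-109, 144) - 8650/9384) + s) = √((198/((-11*(-109))) - 8650/9384) + √5143) = √((198/1199 - 8650*1/9384) + √5143) = √((198*(1/1199) - 4325/4692) + √5143) = √((18/109 - 4325/4692) + √5143) = √(-386969/511428 + √5143)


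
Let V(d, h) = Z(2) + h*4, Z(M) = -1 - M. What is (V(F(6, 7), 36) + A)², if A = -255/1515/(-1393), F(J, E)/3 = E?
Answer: 393535531552900/19794520249 ≈ 19881.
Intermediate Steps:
F(J, E) = 3*E
A = 17/140693 (A = -255*1/1515*(-1/1393) = -17/101*(-1/1393) = 17/140693 ≈ 0.00012083)
V(d, h) = -3 + 4*h (V(d, h) = (-1 - 1*2) + h*4 = (-1 - 2) + 4*h = -3 + 4*h)
(V(F(6, 7), 36) + A)² = ((-3 + 4*36) + 17/140693)² = ((-3 + 144) + 17/140693)² = (141 + 17/140693)² = (19837730/140693)² = 393535531552900/19794520249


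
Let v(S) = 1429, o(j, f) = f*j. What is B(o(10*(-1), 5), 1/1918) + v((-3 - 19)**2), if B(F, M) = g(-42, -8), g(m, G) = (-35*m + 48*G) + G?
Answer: 2507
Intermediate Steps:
g(m, G) = -35*m + 49*G
B(F, M) = 1078 (B(F, M) = -35*(-42) + 49*(-8) = 1470 - 392 = 1078)
B(o(10*(-1), 5), 1/1918) + v((-3 - 19)**2) = 1078 + 1429 = 2507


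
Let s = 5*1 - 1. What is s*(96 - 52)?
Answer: 176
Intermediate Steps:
s = 4 (s = 5 - 1 = 4)
s*(96 - 52) = 4*(96 - 52) = 4*44 = 176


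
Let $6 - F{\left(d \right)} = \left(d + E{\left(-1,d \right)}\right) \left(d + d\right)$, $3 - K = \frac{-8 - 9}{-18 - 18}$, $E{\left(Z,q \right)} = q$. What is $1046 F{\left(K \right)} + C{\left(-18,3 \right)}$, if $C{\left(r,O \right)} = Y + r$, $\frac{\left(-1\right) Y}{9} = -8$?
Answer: $- \frac{3305503}{162} \approx -20404.0$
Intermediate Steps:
$Y = 72$ ($Y = \left(-9\right) \left(-8\right) = 72$)
$C{\left(r,O \right)} = 72 + r$
$K = \frac{91}{36}$ ($K = 3 - \frac{-8 - 9}{-18 - 18} = 3 - - \frac{17}{-36} = 3 - \left(-17\right) \left(- \frac{1}{36}\right) = 3 - \frac{17}{36} = \frac{91}{36} \approx 2.5278$)
$F{\left(d \right)} = 6 - 4 d^{2}$ ($F{\left(d \right)} = 6 - \left(d + d\right) \left(d + d\right) = 6 - 2 d 2 d = 6 - 4 d^{2}$)
$1046 F{\left(K \right)} + C{\left(-18,3 \right)} = 1046 \left(6 - 4 \left(\frac{91}{36}\right)^{2}\right) + \left(72 - 18\right) = 1046 \left(6 - \frac{8281}{324}\right) + 54 = 1046 \left(- \frac{6337}{324}\right) + 54 = - \frac{3314251}{162} + 54 = - \frac{3305503}{162}$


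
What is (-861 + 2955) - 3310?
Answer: -1216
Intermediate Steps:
(-861 + 2955) - 3310 = 2094 - 3310 = -1216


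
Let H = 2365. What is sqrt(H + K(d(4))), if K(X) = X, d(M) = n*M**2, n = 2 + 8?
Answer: 5*sqrt(101) ≈ 50.249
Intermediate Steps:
n = 10
d(M) = 10*M**2
sqrt(H + K(d(4))) = sqrt(2365 + 10*4**2) = sqrt(2365 + 10*16) = sqrt(2365 + 160) = sqrt(2525) = 5*sqrt(101)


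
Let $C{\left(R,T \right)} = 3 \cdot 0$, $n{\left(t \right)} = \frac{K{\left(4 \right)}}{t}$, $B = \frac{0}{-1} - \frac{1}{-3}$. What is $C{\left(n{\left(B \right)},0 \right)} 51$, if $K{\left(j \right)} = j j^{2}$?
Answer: $0$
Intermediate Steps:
$B = \frac{1}{3}$ ($B = 0 \left(-1\right) - - \frac{1}{3} = 0 + \frac{1}{3} = \frac{1}{3} \approx 0.33333$)
$K{\left(j \right)} = j^{3}$
$n{\left(t \right)} = \frac{64}{t}$ ($n{\left(t \right)} = \frac{4^{3}}{t} = \frac{64}{t}$)
$C{\left(R,T \right)} = 0$
$C{\left(n{\left(B \right)},0 \right)} 51 = 0 \cdot 51 = 0$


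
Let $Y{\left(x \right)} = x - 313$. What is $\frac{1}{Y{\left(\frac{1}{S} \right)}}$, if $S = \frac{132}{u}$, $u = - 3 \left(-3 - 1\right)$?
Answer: $- \frac{11}{3442} \approx -0.0031958$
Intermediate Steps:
$u = 12$ ($u = \left(-3\right) \left(-4\right) = 12$)
$S = 11$ ($S = \frac{132}{12} = 132 \cdot \frac{1}{12} = 11$)
$Y{\left(x \right)} = -313 + x$
$\frac{1}{Y{\left(\frac{1}{S} \right)}} = \frac{1}{-313 + \frac{1}{11}} = \frac{1}{- \frac{3442}{11}} = - \frac{11}{3442}$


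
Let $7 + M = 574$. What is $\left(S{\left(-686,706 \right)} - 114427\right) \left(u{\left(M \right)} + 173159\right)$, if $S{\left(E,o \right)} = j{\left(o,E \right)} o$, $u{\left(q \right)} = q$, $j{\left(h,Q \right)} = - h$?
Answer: $-106470237538$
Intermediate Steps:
$M = 567$ ($M = -7 + 574 = 567$)
$S{\left(E,o \right)} = - o^{2}$ ($S{\left(E,o \right)} = - o o = - o^{2}$)
$\left(S{\left(-686,706 \right)} - 114427\right) \left(u{\left(M \right)} + 173159\right) = \left(- 706^{2} - 114427\right) \left(567 + 173159\right) = \left(\left(-1\right) 498436 - 114427\right) 173726 = \left(-498436 - 114427\right) 173726 = \left(-612863\right) 173726 = -106470237538$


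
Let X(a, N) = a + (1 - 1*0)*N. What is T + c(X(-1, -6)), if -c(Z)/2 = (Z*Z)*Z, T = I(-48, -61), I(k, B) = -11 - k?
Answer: 723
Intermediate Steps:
X(a, N) = N + a (X(a, N) = a + (1 + 0)*N = a + 1*N = a + N = N + a)
T = 37 (T = -11 - 1*(-48) = -11 + 48 = 37)
c(Z) = -2*Z³ (c(Z) = -2*Z*Z*Z = -2*Z²*Z = -2*Z³)
T + c(X(-1, -6)) = 37 - 2*(-6 - 1)³ = 37 - 2*(-7)³ = 37 - 2*(-343) = 37 + 686 = 723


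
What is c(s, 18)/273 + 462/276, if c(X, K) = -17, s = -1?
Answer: 20239/12558 ≈ 1.6116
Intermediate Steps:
c(s, 18)/273 + 462/276 = -17/273 + 462/276 = -17*1/273 + 462*(1/276) = -17/273 + 77/46 = 20239/12558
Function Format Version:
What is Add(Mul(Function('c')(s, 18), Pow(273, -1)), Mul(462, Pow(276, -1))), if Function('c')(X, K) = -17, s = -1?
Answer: Rational(20239, 12558) ≈ 1.6116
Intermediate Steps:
Add(Mul(Function('c')(s, 18), Pow(273, -1)), Mul(462, Pow(276, -1))) = Add(Mul(-17, Pow(273, -1)), Mul(462, Pow(276, -1))) = Add(Mul(-17, Rational(1, 273)), Mul(462, Rational(1, 276))) = Add(Rational(-17, 273), Rational(77, 46)) = Rational(20239, 12558)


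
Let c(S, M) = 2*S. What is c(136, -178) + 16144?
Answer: 16416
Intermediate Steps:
c(136, -178) + 16144 = 2*136 + 16144 = 272 + 16144 = 16416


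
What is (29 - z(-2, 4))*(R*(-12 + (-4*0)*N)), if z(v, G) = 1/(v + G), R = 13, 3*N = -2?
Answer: -4446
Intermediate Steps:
N = -2/3 (N = (1/3)*(-2) = -2/3 ≈ -0.66667)
z(v, G) = 1/(G + v)
(29 - z(-2, 4))*(R*(-12 + (-4*0)*N)) = (29 - 1/(4 - 2))*(13*(-12 - 4*0*(-2/3))) = (29 - 1/2)*(13*(-12 + 0*(-2/3))) = (29 - 1*1/2)*(13*(-12 + 0)) = (29 - 1/2)*(13*(-12)) = (57/2)*(-156) = -4446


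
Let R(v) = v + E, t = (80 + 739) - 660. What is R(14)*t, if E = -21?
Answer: -1113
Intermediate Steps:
t = 159 (t = 819 - 660 = 159)
R(v) = -21 + v (R(v) = v - 21 = -21 + v)
R(14)*t = (-21 + 14)*159 = -7*159 = -1113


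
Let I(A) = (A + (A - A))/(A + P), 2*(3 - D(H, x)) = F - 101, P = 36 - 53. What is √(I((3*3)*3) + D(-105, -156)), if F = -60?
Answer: √2155/5 ≈ 9.2844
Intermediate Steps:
P = -17
D(H, x) = 167/2 (D(H, x) = 3 - (-60 - 101)/2 = 3 - ½*(-161) = 3 + 161/2 = 167/2)
I(A) = A/(-17 + A) (I(A) = (A + (A - A))/(A - 17) = (A + 0)/(-17 + A) = A/(-17 + A))
√(I((3*3)*3) + D(-105, -156)) = √(((3*3)*3)/(-17 + (3*3)*3) + 167/2) = √((9*3)/(-17 + 9*3) + 167/2) = √(27/(-17 + 27) + 167/2) = √(27/10 + 167/2) = √(431/5) = √2155/5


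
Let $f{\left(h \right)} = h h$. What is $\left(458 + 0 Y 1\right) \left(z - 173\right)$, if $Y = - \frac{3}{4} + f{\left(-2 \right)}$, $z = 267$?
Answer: $43052$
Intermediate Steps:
$f{\left(h \right)} = h^{2}$
$Y = \frac{13}{4}$ ($Y = - \frac{3}{4} + \left(-2\right)^{2} = \left(-3\right) \frac{1}{4} + 4 = - \frac{3}{4} + 4 = \frac{13}{4} \approx 3.25$)
$\left(458 + 0 Y 1\right) \left(z - 173\right) = \left(458 + 0 \cdot \frac{13}{4} \cdot 1\right) \left(267 - 173\right) = \left(458 + 0 \cdot 1\right) 94 = \left(458 + 0\right) 94 = 458 \cdot 94 = 43052$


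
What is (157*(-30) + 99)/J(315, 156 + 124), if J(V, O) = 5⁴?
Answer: -4611/625 ≈ -7.3776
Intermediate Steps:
J(V, O) = 625
(157*(-30) + 99)/J(315, 156 + 124) = (157*(-30) + 99)/625 = (-4710 + 99)*(1/625) = -4611*1/625 = -4611/625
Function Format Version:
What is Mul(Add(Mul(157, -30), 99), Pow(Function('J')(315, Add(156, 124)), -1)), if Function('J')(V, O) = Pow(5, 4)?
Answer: Rational(-4611, 625) ≈ -7.3776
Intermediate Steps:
Function('J')(V, O) = 625
Mul(Add(Mul(157, -30), 99), Pow(Function('J')(315, Add(156, 124)), -1)) = Mul(Add(Mul(157, -30), 99), Pow(625, -1)) = Mul(Add(-4710, 99), Rational(1, 625)) = Mul(-4611, Rational(1, 625)) = Rational(-4611, 625)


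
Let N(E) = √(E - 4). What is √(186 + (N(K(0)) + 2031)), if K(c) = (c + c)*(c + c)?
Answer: √(2217 + 2*I) ≈ 47.085 + 0.0212*I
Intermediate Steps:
K(c) = 4*c² (K(c) = (2*c)*(2*c) = 4*c²)
N(E) = √(-4 + E)
√(186 + (N(K(0)) + 2031)) = √(186 + (√(-4 + 4*0²) + 2031)) = √(186 + (√(-4 + 4*0) + 2031)) = √(186 + (√(-4 + 0) + 2031)) = √(186 + (√(-4) + 2031)) = √(186 + (2*I + 2031)) = √(186 + (2031 + 2*I)) = √(2217 + 2*I)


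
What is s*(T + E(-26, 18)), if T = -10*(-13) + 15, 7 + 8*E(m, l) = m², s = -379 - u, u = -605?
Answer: 206677/4 ≈ 51669.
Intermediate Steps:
s = 226 (s = -379 - 1*(-605) = -379 + 605 = 226)
E(m, l) = -7/8 + m²/8
T = 145 (T = 130 + 15 = 145)
s*(T + E(-26, 18)) = 226*(145 + (-7/8 + (⅛)*(-26)²)) = 226*(145 + (-7/8 + (⅛)*676)) = 226*(145 + (-7/8 + 169/2)) = 226*(145 + 669/8) = 226*(1829/8) = 206677/4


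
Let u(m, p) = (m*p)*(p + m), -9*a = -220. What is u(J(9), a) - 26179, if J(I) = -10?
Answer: -2406499/81 ≈ -29710.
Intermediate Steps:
a = 220/9 (a = -⅑*(-220) = 220/9 ≈ 24.444)
u(m, p) = m*p*(m + p) (u(m, p) = (m*p)*(m + p) = m*p*(m + p))
u(J(9), a) - 26179 = -10*220/9*(-10 + 220/9) - 26179 = -10*220/9*130/9 - 26179 = -286000/81 - 26179 = -2406499/81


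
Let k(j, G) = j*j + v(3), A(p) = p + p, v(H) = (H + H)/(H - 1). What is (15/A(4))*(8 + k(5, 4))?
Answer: 135/2 ≈ 67.500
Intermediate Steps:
v(H) = 2*H/(-1 + H) (v(H) = (2*H)/(-1 + H) = 2*H/(-1 + H))
A(p) = 2*p
k(j, G) = 3 + j**2 (k(j, G) = j*j + 2*3/(-1 + 3) = j**2 + 2*3/2 = j**2 + 2*3*(1/2) = j**2 + 3 = 3 + j**2)
(15/A(4))*(8 + k(5, 4)) = (15/((2*4)))*(8 + (3 + 5**2)) = (15/8)*(8 + (3 + 25)) = (15*(1/8))*(8 + 28) = (15/8)*36 = 135/2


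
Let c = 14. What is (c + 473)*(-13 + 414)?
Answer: 195287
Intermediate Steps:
(c + 473)*(-13 + 414) = (14 + 473)*(-13 + 414) = 487*401 = 195287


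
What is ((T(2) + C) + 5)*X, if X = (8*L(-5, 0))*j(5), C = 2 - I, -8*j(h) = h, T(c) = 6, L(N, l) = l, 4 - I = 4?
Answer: 0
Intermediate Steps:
I = 0 (I = 4 - 1*4 = 4 - 4 = 0)
j(h) = -h/8
C = 2 (C = 2 - 1*0 = 2 + 0 = 2)
X = 0 (X = (8*0)*(-⅛*5) = 0*(-5/8) = 0)
((T(2) + C) + 5)*X = ((6 + 2) + 5)*0 = (8 + 5)*0 = 13*0 = 0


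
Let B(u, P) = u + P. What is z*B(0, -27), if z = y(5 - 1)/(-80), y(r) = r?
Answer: 27/20 ≈ 1.3500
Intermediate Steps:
B(u, P) = P + u
z = -1/20 (z = (5 - 1)/(-80) = 4*(-1/80) = -1/20 ≈ -0.050000)
z*B(0, -27) = -(-27 + 0)/20 = -1/20*(-27) = 27/20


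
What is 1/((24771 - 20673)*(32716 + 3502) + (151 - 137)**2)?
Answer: 1/148421560 ≈ 6.7376e-9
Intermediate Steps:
1/((24771 - 20673)*(32716 + 3502) + (151 - 137)**2) = 1/(4098*36218 + 14**2) = 1/(148421364 + 196) = 1/148421560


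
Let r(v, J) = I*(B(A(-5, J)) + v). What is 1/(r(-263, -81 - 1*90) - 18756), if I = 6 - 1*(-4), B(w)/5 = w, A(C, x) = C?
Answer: -1/21636 ≈ -4.6219e-5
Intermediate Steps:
B(w) = 5*w
I = 10 (I = 6 + 4 = 10)
r(v, J) = -250 + 10*v (r(v, J) = 10*(5*(-5) + v) = 10*(-25 + v) = -250 + 10*v)
1/(r(-263, -81 - 1*90) - 18756) = 1/((-250 + 10*(-263)) - 18756) = 1/((-250 - 2630) - 18756) = 1/(-2880 - 18756) = 1/(-21636) = -1/21636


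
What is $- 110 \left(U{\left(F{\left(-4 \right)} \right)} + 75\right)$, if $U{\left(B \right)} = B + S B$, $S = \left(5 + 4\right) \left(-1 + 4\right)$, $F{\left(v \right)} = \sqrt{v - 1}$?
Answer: $-8250 - 3080 i \sqrt{5} \approx -8250.0 - 6887.1 i$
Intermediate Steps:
$F{\left(v \right)} = \sqrt{-1 + v}$
$S = 27$ ($S = 9 \cdot 3 = 27$)
$U{\left(B \right)} = 28 B$ ($U{\left(B \right)} = B + 27 B = 28 B$)
$- 110 \left(U{\left(F{\left(-4 \right)} \right)} + 75\right) = - 110 \left(28 \sqrt{-1 - 4} + 75\right) = - 110 \left(28 \sqrt{-5} + 75\right) = - 110 \left(28 i \sqrt{5} + 75\right) = - 110 \left(75 + 28 i \sqrt{5}\right) = -8250 - 3080 i \sqrt{5}$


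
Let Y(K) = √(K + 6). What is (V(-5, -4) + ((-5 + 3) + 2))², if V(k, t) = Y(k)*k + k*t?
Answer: 225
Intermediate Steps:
Y(K) = √(6 + K)
V(k, t) = k*t + k*√(6 + k) (V(k, t) = √(6 + k)*k + k*t = k*√(6 + k) + k*t = k*t + k*√(6 + k))
(V(-5, -4) + ((-5 + 3) + 2))² = (-5*(-4 + √(6 - 5)) + ((-5 + 3) + 2))² = (-5*(-4 + √1) + (-2 + 2))² = (-5*(-4 + 1) + 0)² = (-5*(-3) + 0)² = (15 + 0)² = 15² = 225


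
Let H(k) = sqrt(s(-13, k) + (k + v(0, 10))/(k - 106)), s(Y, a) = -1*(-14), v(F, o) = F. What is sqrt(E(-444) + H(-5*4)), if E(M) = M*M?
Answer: sqrt(86936976 + 42*sqrt(1561))/21 ≈ 444.00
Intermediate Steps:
s(Y, a) = 14
H(k) = sqrt(14 + k/(-106 + k)) (H(k) = sqrt(14 + (k + 0)/(k - 106)) = sqrt(14 + k/(-106 + k)))
E(M) = M**2
sqrt(E(-444) + H(-5*4)) = sqrt((-444)**2 + sqrt((-1484 + 15*(-5*4))/(-106 - 5*4))) = sqrt(197136 + sqrt((-1484 + 15*(-20))/(-106 - 20))) = sqrt(197136 + sqrt((-1484 - 300)/(-126))) = sqrt(197136 + sqrt(-1/126*(-1784))) = sqrt(197136 + sqrt(892/63)) = sqrt(197136 + 2*sqrt(1561)/21)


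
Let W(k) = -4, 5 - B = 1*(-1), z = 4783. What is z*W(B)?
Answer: -19132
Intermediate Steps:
B = 6 (B = 5 - (-1) = 5 - 1*(-1) = 5 + 1 = 6)
z*W(B) = 4783*(-4) = -19132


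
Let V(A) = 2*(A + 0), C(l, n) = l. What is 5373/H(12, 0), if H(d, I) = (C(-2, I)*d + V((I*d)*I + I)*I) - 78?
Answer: -1791/34 ≈ -52.676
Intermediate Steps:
V(A) = 2*A
H(d, I) = -78 - 2*d + I*(2*I + 2*d*I²) (H(d, I) = (-2*d + (2*((I*d)*I + I))*I) - 78 = (-2*d + (2*(d*I² + I))*I) - 78 = (-2*d + (2*(I + d*I²))*I) - 78 = (-2*d + (2*I + 2*d*I²)*I) - 78 = (-2*d + I*(2*I + 2*d*I²)) - 78 = -78 - 2*d + I*(2*I + 2*d*I²))
5373/H(12, 0) = 5373/(-78 - 2*12 + 2*0²*(1 + 0*12)) = 5373/(-78 - 24 + 2*0*(1 + 0)) = 5373/(-78 - 24 + 2*0*1) = 5373/(-78 - 24 + 0) = 5373/(-102) = 5373*(-1/102) = -1791/34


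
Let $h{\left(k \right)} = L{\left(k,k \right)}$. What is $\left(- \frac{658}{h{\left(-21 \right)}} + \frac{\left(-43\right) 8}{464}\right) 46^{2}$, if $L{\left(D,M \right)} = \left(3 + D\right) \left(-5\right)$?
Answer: $- \frac{22235986}{1305} \approx -17039.0$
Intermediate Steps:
$L{\left(D,M \right)} = -15 - 5 D$
$h{\left(k \right)} = -15 - 5 k$
$\left(- \frac{658}{h{\left(-21 \right)}} + \frac{\left(-43\right) 8}{464}\right) 46^{2} = \left(- \frac{658}{-15 - -105} + \frac{\left(-43\right) 8}{464}\right) 46^{2} = \left(- \frac{658}{-15 + 105} - \frac{43}{58}\right) 2116 = \left(- \frac{658}{90} - \frac{43}{58}\right) 2116 = \left(\left(-658\right) \frac{1}{90} - \frac{43}{58}\right) 2116 = \left(- \frac{329}{45} - \frac{43}{58}\right) 2116 = \left(- \frac{21017}{2610}\right) 2116 = - \frac{22235986}{1305}$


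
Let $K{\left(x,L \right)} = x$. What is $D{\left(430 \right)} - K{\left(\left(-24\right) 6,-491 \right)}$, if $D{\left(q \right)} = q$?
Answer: $574$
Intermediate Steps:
$D{\left(430 \right)} - K{\left(\left(-24\right) 6,-491 \right)} = 430 - \left(-24\right) 6 = 430 - -144 = 430 + 144 = 574$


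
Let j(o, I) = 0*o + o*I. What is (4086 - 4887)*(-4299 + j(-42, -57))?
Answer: 1525905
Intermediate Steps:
j(o, I) = I*o (j(o, I) = 0 + I*o = I*o)
(4086 - 4887)*(-4299 + j(-42, -57)) = (4086 - 4887)*(-4299 - 57*(-42)) = -801*(-4299 + 2394) = -801*(-1905) = 1525905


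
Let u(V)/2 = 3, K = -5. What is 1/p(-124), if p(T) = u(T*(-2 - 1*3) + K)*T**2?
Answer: 1/92256 ≈ 1.0839e-5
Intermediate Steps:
u(V) = 6 (u(V) = 2*3 = 6)
p(T) = 6*T**2
1/p(-124) = 1/(6*(-124)**2) = 1/(6*15376) = 1/92256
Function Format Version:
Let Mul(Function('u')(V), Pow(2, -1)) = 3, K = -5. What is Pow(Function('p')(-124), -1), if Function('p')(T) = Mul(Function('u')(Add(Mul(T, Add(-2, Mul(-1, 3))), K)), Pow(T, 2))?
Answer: Rational(1, 92256) ≈ 1.0839e-5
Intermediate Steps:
Function('u')(V) = 6 (Function('u')(V) = Mul(2, 3) = 6)
Function('p')(T) = Mul(6, Pow(T, 2))
Pow(Function('p')(-124), -1) = Pow(Mul(6, Pow(-124, 2)), -1) = Pow(Mul(6, 15376), -1) = Pow(92256, -1) = Rational(1, 92256)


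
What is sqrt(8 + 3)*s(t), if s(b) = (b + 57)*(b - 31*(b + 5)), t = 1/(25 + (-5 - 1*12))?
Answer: -290195*sqrt(11)/32 ≈ -30077.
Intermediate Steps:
t = 1/8 (t = 1/(25 + (-5 - 12)) = 1/(25 - 17) = 1/8 ≈ 0.12500)
s(b) = (-155 - 30*b)*(57 + b) (s(b) = (57 + b)*(b - 31*(5 + b)) = (57 + b)*(b + (-155 - 31*b)) = (57 + b)*(-155 - 30*b) = (-155 - 30*b)*(57 + b))
sqrt(8 + 3)*s(t) = sqrt(8 + 3)*(-8835 - 1865*1/8 - 30*(1/8)**2) = sqrt(11)*(-8835 - 1865/8 - 30*1/64) = sqrt(11)*(-8835 - 1865/8 - 15/32) = sqrt(11)*(-290195/32) = -290195*sqrt(11)/32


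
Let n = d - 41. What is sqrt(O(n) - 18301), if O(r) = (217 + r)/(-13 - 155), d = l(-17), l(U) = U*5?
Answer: I*sqrt(2635422)/12 ≈ 135.28*I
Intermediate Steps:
l(U) = 5*U
d = -85 (d = 5*(-17) = -85)
n = -126 (n = -85 - 41 = -126)
O(r) = -31/24 - r/168 (O(r) = (217 + r)/(-168) = (217 + r)*(-1/168) = -31/24 - r/168)
sqrt(O(n) - 18301) = sqrt((-31/24 - 1/168*(-126)) - 18301) = sqrt((-31/24 + 3/4) - 18301) = sqrt(-13/24 - 18301) = sqrt(-439237/24) = I*sqrt(2635422)/12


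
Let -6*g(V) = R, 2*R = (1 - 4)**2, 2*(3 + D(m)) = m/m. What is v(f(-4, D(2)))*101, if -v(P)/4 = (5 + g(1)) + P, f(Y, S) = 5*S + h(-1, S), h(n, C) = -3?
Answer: 4545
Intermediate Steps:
D(m) = -5/2 (D(m) = -3 + (m/m)/2 = -3 + (1/2)*1 = -3 + 1/2 = -5/2)
R = 9/2 (R = (1 - 4)**2/2 = (1/2)*(-3)**2 = (1/2)*9 = 9/2 ≈ 4.5000)
g(V) = -3/4 (g(V) = -1/6*9/2 = -3/4)
f(Y, S) = -3 + 5*S (f(Y, S) = 5*S - 3 = -3 + 5*S)
v(P) = -17 - 4*P (v(P) = -4*((5 - 3/4) + P) = -4*(17/4 + P) = -17 - 4*P)
v(f(-4, D(2)))*101 = (-17 - 4*(-3 + 5*(-5/2)))*101 = (-17 - 4*(-3 - 25/2))*101 = (-17 - 4*(-31/2))*101 = (-17 + 62)*101 = 45*101 = 4545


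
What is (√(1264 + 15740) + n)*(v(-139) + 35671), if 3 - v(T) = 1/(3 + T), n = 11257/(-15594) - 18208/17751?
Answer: -260781607683415/4182892976 + 4851665*√4251/68 ≈ 4.5895e+6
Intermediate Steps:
n = -53750951/30756566 (n = 11257*(-1/15594) - 18208*1/17751 = -11257/15594 - 18208/17751 = -53750951/30756566 ≈ -1.7476)
v(T) = 3 - 1/(3 + T)
(√(1264 + 15740) + n)*(v(-139) + 35671) = (√(1264 + 15740) - 53750951/30756566)*((8 + 3*(-139))/(3 - 139) + 35671) = (√17004 - 53750951/30756566)*((8 - 417)/(-136) + 35671) = (2*√4251 - 53750951/30756566)*(-1/136*(-409) + 35671) = (-53750951/30756566 + 2*√4251)*(409/136 + 35671) = (-53750951/30756566 + 2*√4251)*(4851665/136) = -260781607683415/4182892976 + 4851665*√4251/68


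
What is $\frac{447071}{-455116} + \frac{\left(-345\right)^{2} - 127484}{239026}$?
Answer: $- \frac{55355709545}{54392278508} \approx -1.0177$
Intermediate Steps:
$\frac{447071}{-455116} + \frac{\left(-345\right)^{2} - 127484}{239026} = 447071 \left(- \frac{1}{455116}\right) + \left(119025 - 127484\right) \frac{1}{239026} = - \frac{447071}{455116} - \frac{8459}{239026} = - \frac{55355709545}{54392278508}$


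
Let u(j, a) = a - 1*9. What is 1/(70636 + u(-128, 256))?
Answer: 1/70883 ≈ 1.4108e-5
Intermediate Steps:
u(j, a) = -9 + a (u(j, a) = a - 9 = -9 + a)
1/(70636 + u(-128, 256)) = 1/(70636 + (-9 + 256)) = 1/(70636 + 247) = 1/70883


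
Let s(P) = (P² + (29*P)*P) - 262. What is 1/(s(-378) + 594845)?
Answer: 1/4881103 ≈ 2.0487e-7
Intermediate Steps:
s(P) = -262 + 30*P² (s(P) = (P² + 29*P²) - 262 = 30*P² - 262 = -262 + 30*P²)
1/(s(-378) + 594845) = 1/((-262 + 30*(-378)²) + 594845) = 1/((-262 + 30*142884) + 594845) = 1/((-262 + 4286520) + 594845) = 1/(4286258 + 594845) = 1/4881103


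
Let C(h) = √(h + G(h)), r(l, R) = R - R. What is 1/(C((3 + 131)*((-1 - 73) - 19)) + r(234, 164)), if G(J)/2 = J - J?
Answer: -I*√12462/12462 ≈ -0.0089579*I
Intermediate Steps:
r(l, R) = 0
G(J) = 0 (G(J) = 2*(J - J) = 2*0 = 0)
C(h) = √h (C(h) = √(h + 0) = √h)
1/(C((3 + 131)*((-1 - 73) - 19)) + r(234, 164)) = 1/(√((3 + 131)*((-1 - 73) - 19)) + 0) = 1/(√(134*(-74 - 19)) + 0) = 1/(√(134*(-93)) + 0) = 1/(√(-12462) + 0) = 1/(I*√12462 + 0) = 1/(I*√12462) = -I*√12462/12462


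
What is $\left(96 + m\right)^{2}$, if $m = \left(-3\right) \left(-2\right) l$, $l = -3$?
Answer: $6084$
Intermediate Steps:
$m = -18$ ($m = \left(-3\right) \left(-2\right) \left(-3\right) = 6 \left(-3\right) = -18$)
$\left(96 + m\right)^{2} = \left(96 - 18\right)^{2} = 78^{2} = 6084$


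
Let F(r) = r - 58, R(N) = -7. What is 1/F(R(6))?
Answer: -1/65 ≈ -0.015385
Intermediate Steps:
F(r) = -58 + r
1/F(R(6)) = 1/(-58 - 7) = 1/(-65) = -1/65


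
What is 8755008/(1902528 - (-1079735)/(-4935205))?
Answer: 8641551851328/1877872923701 ≈ 4.6018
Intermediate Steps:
8755008/(1902528 - (-1079735)/(-4935205)) = 8755008/(1902528 - (-1079735)*(-1)/4935205) = 8755008/(1902528 - 1*215947/987041) = 8755008/(1902528 - 215947/987041) = 8755008/(1877872923701/987041) = 8755008*(987041/1877872923701) = 8641551851328/1877872923701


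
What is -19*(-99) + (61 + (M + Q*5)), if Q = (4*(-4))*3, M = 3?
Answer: 1705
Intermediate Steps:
Q = -48 (Q = -16*3 = -48)
-19*(-99) + (61 + (M + Q*5)) = -19*(-99) + (61 + (3 - 48*5)) = 1881 + (61 + (3 - 240)) = 1881 + (61 - 237) = 1881 - 176 = 1705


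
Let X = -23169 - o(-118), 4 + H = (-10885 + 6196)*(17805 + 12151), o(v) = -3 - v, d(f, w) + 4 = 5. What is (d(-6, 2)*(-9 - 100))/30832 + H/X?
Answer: 1082693472615/179473072 ≈ 6032.6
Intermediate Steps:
d(f, w) = 1 (d(f, w) = -4 + 5 = 1)
H = -140463688 (H = -4 + (-10885 + 6196)*(17805 + 12151) = -4 - 4689*29956 = -4 - 140463684 = -140463688)
X = -23284 (X = -23169 - (-3 - 1*(-118)) = -23169 - (-3 + 118) = -23169 - 1*115 = -23169 - 115 = -23284)
(d(-6, 2)*(-9 - 100))/30832 + H/X = (1*(-9 - 100))/30832 - 140463688/(-23284) = (1*(-109))*(1/30832) - 140463688*(-1/23284) = -109*1/30832 + 35115922/5821 = -109/30832 + 35115922/5821 = 1082693472615/179473072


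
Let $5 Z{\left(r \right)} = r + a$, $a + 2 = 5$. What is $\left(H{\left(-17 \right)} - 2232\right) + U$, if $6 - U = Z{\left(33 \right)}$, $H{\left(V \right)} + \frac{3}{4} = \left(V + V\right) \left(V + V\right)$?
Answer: $- \frac{21559}{20} \approx -1077.9$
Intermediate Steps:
$a = 3$ ($a = -2 + 5 = 3$)
$Z{\left(r \right)} = \frac{3}{5} + \frac{r}{5}$ ($Z{\left(r \right)} = \frac{r + 3}{5} = \frac{3 + r}{5} = \frac{3}{5} + \frac{r}{5}$)
$H{\left(V \right)} = - \frac{3}{4} + 4 V^{2}$ ($H{\left(V \right)} = - \frac{3}{4} + \left(V + V\right) \left(V + V\right) = - \frac{3}{4} + 2 V 2 V = - \frac{3}{4} + 4 V^{2}$)
$U = - \frac{6}{5}$ ($U = 6 - \left(\frac{3}{5} + \frac{1}{5} \cdot 33\right) = 6 - \left(\frac{3}{5} + \frac{33}{5}\right) = 6 - \frac{36}{5} = - \frac{6}{5} \approx -1.2$)
$\left(H{\left(-17 \right)} - 2232\right) + U = \left(\left(- \frac{3}{4} + 4 \left(-17\right)^{2}\right) - 2232\right) - \frac{6}{5} = \left(\left(- \frac{3}{4} + 4 \cdot 289\right) - 2232\right) - \frac{6}{5} = \left(\left(- \frac{3}{4} + 1156\right) - 2232\right) - \frac{6}{5} = \left(\frac{4621}{4} - 2232\right) - \frac{6}{5} = - \frac{4307}{4} - \frac{6}{5} = - \frac{21559}{20}$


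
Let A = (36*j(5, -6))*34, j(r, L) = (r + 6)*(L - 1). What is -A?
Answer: 94248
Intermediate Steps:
j(r, L) = (-1 + L)*(6 + r) (j(r, L) = (6 + r)*(-1 + L) = (-1 + L)*(6 + r))
A = -94248 (A = (36*(-6 - 1*5 + 6*(-6) - 6*5))*34 = (36*(-6 - 5 - 36 - 30))*34 = (36*(-77))*34 = -2772*34 = -94248)
-A = -1*(-94248) = 94248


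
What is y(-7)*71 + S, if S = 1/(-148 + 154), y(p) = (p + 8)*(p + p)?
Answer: -5963/6 ≈ -993.83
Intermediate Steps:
y(p) = 2*p*(8 + p) (y(p) = (8 + p)*(2*p) = 2*p*(8 + p))
S = 1/6 ≈ 0.16667
y(-7)*71 + S = (2*(-7)*(8 - 7))*71 + 1/6 = (2*(-7)*1)*71 + 1/6 = -14*71 + 1/6 = -994 + 1/6 = -5963/6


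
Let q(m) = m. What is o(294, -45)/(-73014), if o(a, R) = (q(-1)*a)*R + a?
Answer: -2254/12169 ≈ -0.18522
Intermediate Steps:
o(a, R) = a - R*a (o(a, R) = (-a)*R + a = -R*a + a = a - R*a)
o(294, -45)/(-73014) = (294*(1 - 1*(-45)))/(-73014) = (294*(1 + 45))*(-1/73014) = (294*46)*(-1/73014) = 13524*(-1/73014) = -2254/12169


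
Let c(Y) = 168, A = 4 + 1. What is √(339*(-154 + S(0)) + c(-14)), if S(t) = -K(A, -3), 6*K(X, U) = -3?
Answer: I*√207474/2 ≈ 227.75*I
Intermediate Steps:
A = 5
K(X, U) = -½ (K(X, U) = (⅙)*(-3) = -½)
S(t) = ½ (S(t) = -1*(-½) = ½)
√(339*(-154 + S(0)) + c(-14)) = √(339*(-154 + ½) + 168) = √(339*(-307/2) + 168) = √(-104073/2 + 168) = √(-103737/2) = I*√207474/2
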